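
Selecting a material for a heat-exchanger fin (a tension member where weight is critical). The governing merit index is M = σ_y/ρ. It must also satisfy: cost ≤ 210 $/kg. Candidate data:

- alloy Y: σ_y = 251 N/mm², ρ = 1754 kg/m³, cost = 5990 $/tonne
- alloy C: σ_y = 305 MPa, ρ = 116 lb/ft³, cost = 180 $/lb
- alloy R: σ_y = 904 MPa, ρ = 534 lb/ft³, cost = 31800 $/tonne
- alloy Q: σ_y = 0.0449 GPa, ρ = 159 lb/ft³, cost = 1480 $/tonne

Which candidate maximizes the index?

alloy Y

Screen on constraints: cost ≤ 210 $/kg. Survivors: alloy Y, alloy R, alloy Q.
In SI units:
  alloy Y: σ_y = 251.0 MPa, ρ = 1754 kg/m³
  alloy R: σ_y = 904.0 MPa, ρ = 8554 kg/m³
  alloy Q: σ_y = 44.90 MPa, ρ = 2547 kg/m³
  alloy Y: M = 143 kN·m/kg
  alloy R: M = 106 kN·m/kg
  alloy Q: M = 17.6 kN·m/kg
Alloy Y ranks first.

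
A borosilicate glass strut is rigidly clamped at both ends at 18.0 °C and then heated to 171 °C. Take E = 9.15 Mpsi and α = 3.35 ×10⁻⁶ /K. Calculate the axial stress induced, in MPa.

32.3 MPa

E = 9.15 Mpsi = 63.09 GPa.
ΔT = 153.0 K. Constrained thermal stress σ = E·α·ΔT = 63.09×10³ MPa × 3.35×10⁻⁶ × 153.0 = 32.3 MPa (compressive).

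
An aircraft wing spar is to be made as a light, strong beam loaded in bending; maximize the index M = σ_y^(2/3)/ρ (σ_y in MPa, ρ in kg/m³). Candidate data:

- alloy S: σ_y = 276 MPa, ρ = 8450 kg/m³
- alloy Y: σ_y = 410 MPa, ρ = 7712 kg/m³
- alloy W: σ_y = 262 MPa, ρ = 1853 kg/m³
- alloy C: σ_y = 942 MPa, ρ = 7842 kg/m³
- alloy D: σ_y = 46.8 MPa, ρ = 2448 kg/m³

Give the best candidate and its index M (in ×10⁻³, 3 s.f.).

alloy W, M = 22.1×10⁻³

Per-candidate index values:
  alloy W: M = 22.1×10⁻³
  alloy C: M = 12.3×10⁻³
  alloy Y: M = 7.16×10⁻³
  alloy D: M = 5.31×10⁻³
  alloy S: M = 5.02×10⁻³
Highest index: alloy W.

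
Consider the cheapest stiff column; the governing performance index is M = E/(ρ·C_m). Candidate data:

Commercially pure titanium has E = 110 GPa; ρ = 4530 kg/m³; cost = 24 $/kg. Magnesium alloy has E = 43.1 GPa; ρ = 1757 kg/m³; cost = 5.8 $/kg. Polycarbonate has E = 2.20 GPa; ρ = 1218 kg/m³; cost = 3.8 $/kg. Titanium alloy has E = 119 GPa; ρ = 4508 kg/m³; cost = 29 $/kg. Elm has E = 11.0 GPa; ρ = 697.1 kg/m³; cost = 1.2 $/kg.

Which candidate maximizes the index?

Evaluate M for each candidate:
  elm: M = 13.1 MN·m per $
  magnesium alloy: M = 4.23 MN·m per $
  commercially pure titanium: M = 1.01 MN·m per $
  titanium alloy: M = 0.910 MN·m per $
  polycarbonate: M = 0.475 MN·m per $
The maximum is for elm.

elm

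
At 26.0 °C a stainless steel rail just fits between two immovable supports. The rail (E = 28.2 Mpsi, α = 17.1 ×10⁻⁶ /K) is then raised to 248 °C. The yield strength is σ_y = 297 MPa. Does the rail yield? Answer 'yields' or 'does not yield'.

E = 28.2 Mpsi = 194.4 GPa.
ΔT = 222.0 K. Constrained thermal stress σ = E·α·ΔT = 194.4×10³ MPa × 17.1×10⁻⁶ × 222.0 = 738 MPa (compressive).
Compare to σ_y = 297 MPa: σ ≥ σ_y, so it yields.

yields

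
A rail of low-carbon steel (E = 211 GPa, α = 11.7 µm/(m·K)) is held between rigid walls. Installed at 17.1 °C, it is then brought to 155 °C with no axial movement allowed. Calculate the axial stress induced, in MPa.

ΔT = 137.9 K. Constrained thermal stress σ = E·α·ΔT = 211.0×10³ MPa × 11.7×10⁻⁶ × 137.9 = 340 MPa (compressive).

340 MPa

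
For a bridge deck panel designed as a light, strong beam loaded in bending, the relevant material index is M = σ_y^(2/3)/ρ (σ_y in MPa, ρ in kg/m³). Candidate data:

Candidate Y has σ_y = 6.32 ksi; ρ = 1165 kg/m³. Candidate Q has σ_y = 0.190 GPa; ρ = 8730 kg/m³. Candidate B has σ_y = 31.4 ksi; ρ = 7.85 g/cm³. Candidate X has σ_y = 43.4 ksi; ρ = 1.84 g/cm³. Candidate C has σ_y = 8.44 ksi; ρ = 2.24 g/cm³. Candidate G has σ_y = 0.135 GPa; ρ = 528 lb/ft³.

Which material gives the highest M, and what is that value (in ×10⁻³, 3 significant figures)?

candidate X, M = 24.3×10⁻³

Putting every candidate on a common basis:
  candidate Y: σ_y = 43.57 MPa, ρ = 1165 kg/m³
  candidate Q: σ_y = 190.0 MPa, ρ = 8730 kg/m³
  candidate B: σ_y = 216.5 MPa, ρ = 7850 kg/m³
  candidate X: σ_y = 299.2 MPa, ρ = 1840 kg/m³
  candidate C: σ_y = 58.19 MPa, ρ = 2240 kg/m³
  candidate G: σ_y = 135.0 MPa, ρ = 8458 kg/m³
  candidate X: M = 24.3×10⁻³
  candidate Y: M = 10.6×10⁻³
  candidate C: M = 6.70×10⁻³
  candidate B: M = 4.59×10⁻³
  candidate Q: M = 3.79×10⁻³
  candidate G: M = 3.11×10⁻³
The maximum is for candidate X.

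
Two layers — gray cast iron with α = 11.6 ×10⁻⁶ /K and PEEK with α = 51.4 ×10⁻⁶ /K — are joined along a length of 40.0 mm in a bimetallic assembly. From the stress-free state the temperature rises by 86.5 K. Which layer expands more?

PEEK

α(gray cast iron) = 11.6×10⁻⁶/K vs α(PEEK) = 51.4×10⁻⁶/K.
Higher α expands more for the same ΔT: PEEK.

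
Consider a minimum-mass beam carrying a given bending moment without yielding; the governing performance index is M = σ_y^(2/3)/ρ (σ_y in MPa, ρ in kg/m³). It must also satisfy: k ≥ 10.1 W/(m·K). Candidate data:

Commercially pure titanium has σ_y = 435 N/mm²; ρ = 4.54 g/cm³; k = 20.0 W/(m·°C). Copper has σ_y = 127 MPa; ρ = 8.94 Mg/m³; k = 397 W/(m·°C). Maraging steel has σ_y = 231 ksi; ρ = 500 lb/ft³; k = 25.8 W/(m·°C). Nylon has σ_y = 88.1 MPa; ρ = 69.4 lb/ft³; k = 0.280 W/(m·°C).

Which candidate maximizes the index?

maraging steel

Screen on constraints: k ≥ 10.1 W/(m·K). Survivors: commercially pure titanium, copper, maraging steel.
Normalizing units and computing the index:
  commercially pure titanium: σ_y = 435.0 MPa, ρ = 4540 kg/m³
  copper: σ_y = 127.0 MPa, ρ = 8940 kg/m³
  maraging steel: σ_y = 1593 MPa, ρ = 8009 kg/m³
  maraging steel: M = 17.0×10⁻³
  commercially pure titanium: M = 12.6×10⁻³
  copper: M = 2.83×10⁻³
Maraging steel has the largest M.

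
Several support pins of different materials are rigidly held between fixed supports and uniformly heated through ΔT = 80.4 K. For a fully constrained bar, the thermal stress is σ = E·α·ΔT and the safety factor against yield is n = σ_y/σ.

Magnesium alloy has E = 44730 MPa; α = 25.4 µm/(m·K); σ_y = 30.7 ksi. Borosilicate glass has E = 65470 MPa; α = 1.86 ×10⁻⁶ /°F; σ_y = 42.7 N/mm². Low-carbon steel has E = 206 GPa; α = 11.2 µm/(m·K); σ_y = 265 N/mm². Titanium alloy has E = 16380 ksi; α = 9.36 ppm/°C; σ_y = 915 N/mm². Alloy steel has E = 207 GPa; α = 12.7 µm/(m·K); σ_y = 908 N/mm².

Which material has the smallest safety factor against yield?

low-carbon steel

In consistent units (E in GPa, α in ×10⁻⁶/K, σ_y in MPa):
  magnesium alloy: E = 44.73, α = 25.4, σ_y = 211.7 → σ = 91.3 MPa, n = 2.32
  borosilicate glass: E = 65.47, α = 3.35, σ_y = 42.70 → σ = 17.6 MPa, n = 2.42
  low-carbon steel: E = 206.0, α = 11.2, σ_y = 265.0 → σ = 185 MPa, n = 1.43
  titanium alloy: E = 112.9, α = 9.36, σ_y = 915.0 → σ = 85.0 MPa, n = 10.8
  alloy steel: E = 207.0, α = 12.7, σ_y = 908.0 → σ = 211 MPa, n = 4.30
Smallest n: low-carbon steel with n = 1.43.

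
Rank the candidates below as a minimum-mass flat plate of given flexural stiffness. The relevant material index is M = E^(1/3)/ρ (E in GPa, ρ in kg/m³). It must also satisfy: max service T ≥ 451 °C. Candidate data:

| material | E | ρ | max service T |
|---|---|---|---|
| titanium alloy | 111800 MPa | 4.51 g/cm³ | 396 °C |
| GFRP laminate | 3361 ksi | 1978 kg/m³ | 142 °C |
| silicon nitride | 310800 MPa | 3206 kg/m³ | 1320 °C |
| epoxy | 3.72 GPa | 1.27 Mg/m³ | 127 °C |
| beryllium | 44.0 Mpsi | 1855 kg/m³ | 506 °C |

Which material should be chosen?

beryllium

Screen on constraints: max service T ≥ 451 °C. Survivors: silicon nitride, beryllium.
Convert each candidate to consistent units, then evaluate M:
  silicon nitride: E = 310.8 GPa, ρ = 3206 kg/m³
  beryllium: E = 303.4 GPa, ρ = 1855 kg/m³
  beryllium: M = 3.62×10⁻³
  silicon nitride: M = 2.11×10⁻³
Beryllium has the largest M.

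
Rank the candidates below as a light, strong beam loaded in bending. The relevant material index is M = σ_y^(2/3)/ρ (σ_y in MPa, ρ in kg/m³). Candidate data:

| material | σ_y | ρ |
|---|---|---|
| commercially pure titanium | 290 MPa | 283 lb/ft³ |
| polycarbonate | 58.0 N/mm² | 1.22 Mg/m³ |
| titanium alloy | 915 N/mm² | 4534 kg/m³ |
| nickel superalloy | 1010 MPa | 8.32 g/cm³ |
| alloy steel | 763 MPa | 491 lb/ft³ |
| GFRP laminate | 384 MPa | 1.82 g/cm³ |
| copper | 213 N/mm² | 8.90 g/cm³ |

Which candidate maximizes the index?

Normalizing units and computing the index:
  commercially pure titanium: σ_y = 290.0 MPa, ρ = 4533 kg/m³
  polycarbonate: σ_y = 58.00 MPa, ρ = 1220 kg/m³
  titanium alloy: σ_y = 915.0 MPa, ρ = 4534 kg/m³
  nickel superalloy: σ_y = 1010 MPa, ρ = 8320 kg/m³
  alloy steel: σ_y = 763.0 MPa, ρ = 7865 kg/m³
  GFRP laminate: σ_y = 384.0 MPa, ρ = 1820 kg/m³
  copper: σ_y = 213.0 MPa, ρ = 8900 kg/m³
  GFRP laminate: M = 29.0×10⁻³
  titanium alloy: M = 20.8×10⁻³
  polycarbonate: M = 12.3×10⁻³
  nickel superalloy: M = 12.1×10⁻³
  alloy steel: M = 10.6×10⁻³
  commercially pure titanium: M = 9.66×10⁻³
  copper: M = 4.01×10⁻³
GFRP laminate has the largest M.

GFRP laminate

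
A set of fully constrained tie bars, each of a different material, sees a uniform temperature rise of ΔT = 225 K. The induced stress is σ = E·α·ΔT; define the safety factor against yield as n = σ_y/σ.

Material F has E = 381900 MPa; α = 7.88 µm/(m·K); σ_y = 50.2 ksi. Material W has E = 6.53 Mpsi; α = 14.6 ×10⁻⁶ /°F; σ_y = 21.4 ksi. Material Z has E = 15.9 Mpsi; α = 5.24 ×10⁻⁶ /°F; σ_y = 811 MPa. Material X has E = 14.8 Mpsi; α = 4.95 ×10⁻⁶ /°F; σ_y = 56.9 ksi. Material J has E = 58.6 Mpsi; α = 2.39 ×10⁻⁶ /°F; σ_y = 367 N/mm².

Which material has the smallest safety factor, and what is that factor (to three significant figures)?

In consistent units (E in GPa, α in ×10⁻⁶/K, σ_y in MPa):
  material F: E = 381.9, α = 7.88, σ_y = 346.1 → σ = 677 MPa, n = 0.511
  material W: E = 45.02, α = 26.3, σ_y = 147.5 → σ = 266 MPa, n = 0.554
  material Z: E = 109.6, α = 9.43, σ_y = 811.0 → σ = 233 MPa, n = 3.49
  material X: E = 102.0, α = 8.91, σ_y = 392.3 → σ = 205 MPa, n = 1.92
  material J: E = 404.0, α = 4.30, σ_y = 367.0 → σ = 391 MPa, n = 0.938
Smallest n: material F with n = 0.511.

material F, n = 0.511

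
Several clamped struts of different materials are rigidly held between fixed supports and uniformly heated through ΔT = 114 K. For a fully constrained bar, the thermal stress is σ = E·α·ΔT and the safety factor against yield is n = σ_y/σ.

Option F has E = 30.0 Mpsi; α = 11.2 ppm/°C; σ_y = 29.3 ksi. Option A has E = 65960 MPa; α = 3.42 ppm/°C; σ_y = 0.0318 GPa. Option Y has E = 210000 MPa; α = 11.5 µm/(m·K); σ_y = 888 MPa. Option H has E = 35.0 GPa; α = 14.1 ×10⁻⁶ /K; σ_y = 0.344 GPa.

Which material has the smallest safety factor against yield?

With everything in SI (GPa, ×10⁻⁶/K, MPa):
  option F: E = 206.8, α = 11.2, σ_y = 202.0 → σ = 264 MPa, n = 0.765
  option A: E = 65.96, α = 3.42, σ_y = 31.80 → σ = 25.7 MPa, n = 1.24
  option Y: E = 210.0, α = 11.5, σ_y = 888.0 → σ = 275 MPa, n = 3.23
  option H: E = 35.00, α = 14.1, σ_y = 344.0 → σ = 56.3 MPa, n = 6.11
Option F has the lowest safety factor, n = 0.765.

option F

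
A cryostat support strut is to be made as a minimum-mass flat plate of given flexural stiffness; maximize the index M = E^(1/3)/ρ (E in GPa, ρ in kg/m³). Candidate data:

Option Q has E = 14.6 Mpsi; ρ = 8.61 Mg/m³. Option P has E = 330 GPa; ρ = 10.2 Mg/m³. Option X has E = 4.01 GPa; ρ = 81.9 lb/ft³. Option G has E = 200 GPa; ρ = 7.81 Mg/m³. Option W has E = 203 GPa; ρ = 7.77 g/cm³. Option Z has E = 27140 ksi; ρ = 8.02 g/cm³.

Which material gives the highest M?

Putting every candidate on a common basis:
  option Q: E = 100.7 GPa, ρ = 8610 kg/m³
  option P: E = 330.0 GPa, ρ = 10200 kg/m³
  option X: E = 4.010 GPa, ρ = 1312 kg/m³
  option G: E = 200.0 GPa, ρ = 7810 kg/m³
  option W: E = 203.0 GPa, ρ = 7770 kg/m³
  option Z: E = 187.1 GPa, ρ = 8020 kg/m³
  option X: M = 1.21×10⁻³
  option W: M = 0.756×10⁻³
  option G: M = 0.749×10⁻³
  option Z: M = 0.713×10⁻³
  option P: M = 0.677×10⁻³
  option Q: M = 0.540×10⁻³
Option X ranks first.

option X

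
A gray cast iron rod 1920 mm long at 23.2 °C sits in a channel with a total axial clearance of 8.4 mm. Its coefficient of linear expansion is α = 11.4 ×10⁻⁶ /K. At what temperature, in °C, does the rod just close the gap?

407 °C

α·L₀·ΔT = 8.4 mm ⇒ ΔT = 8.4 / (11.4×10⁻⁶ × 1920.0) = 383.8 K.
T = 23.2 + 383.8 = 407.0 °C.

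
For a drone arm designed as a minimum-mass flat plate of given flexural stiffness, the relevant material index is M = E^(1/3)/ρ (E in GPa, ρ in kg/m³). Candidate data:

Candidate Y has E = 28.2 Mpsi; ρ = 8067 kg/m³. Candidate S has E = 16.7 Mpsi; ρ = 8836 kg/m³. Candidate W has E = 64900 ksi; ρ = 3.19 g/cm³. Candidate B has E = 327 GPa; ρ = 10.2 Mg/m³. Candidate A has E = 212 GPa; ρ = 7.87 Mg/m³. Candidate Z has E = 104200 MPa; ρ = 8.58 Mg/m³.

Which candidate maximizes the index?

In SI units:
  candidate Y: E = 194.4 GPa, ρ = 8067 kg/m³
  candidate S: E = 115.1 GPa, ρ = 8836 kg/m³
  candidate W: E = 447.5 GPa, ρ = 3190 kg/m³
  candidate B: E = 327.0 GPa, ρ = 10200 kg/m³
  candidate A: E = 212.0 GPa, ρ = 7870 kg/m³
  candidate Z: E = 104.2 GPa, ρ = 8580 kg/m³
  candidate W: M = 2.40×10⁻³
  candidate A: M = 0.758×10⁻³
  candidate Y: M = 0.718×10⁻³
  candidate B: M = 0.675×10⁻³
  candidate S: M = 0.551×10⁻³
  candidate Z: M = 0.548×10⁻³
Highest index: candidate W.

candidate W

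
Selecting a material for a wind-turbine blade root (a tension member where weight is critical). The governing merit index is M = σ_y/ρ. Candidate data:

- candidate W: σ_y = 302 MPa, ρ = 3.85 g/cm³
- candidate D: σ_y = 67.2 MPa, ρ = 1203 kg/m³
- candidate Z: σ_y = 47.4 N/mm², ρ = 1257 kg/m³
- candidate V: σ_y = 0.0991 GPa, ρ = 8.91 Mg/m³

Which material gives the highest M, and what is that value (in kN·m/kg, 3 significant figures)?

In SI units:
  candidate W: σ_y = 302.0 MPa, ρ = 3850 kg/m³
  candidate D: σ_y = 67.20 MPa, ρ = 1203 kg/m³
  candidate Z: σ_y = 47.40 MPa, ρ = 1257 kg/m³
  candidate V: σ_y = 99.10 MPa, ρ = 8910 kg/m³
  candidate W: M = 78.4 kN·m/kg
  candidate D: M = 55.9 kN·m/kg
  candidate Z: M = 37.7 kN·m/kg
  candidate V: M = 11.1 kN·m/kg
Candidate W has the largest M.

candidate W, M = 78.4 kN·m/kg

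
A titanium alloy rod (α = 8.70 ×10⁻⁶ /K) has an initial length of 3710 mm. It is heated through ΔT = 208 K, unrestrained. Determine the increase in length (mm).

6.71 mm

ΔL = α·L₀·ΔT = 8.70×10⁻⁶ × 3710 mm × 208.0 K = 6.71 mm.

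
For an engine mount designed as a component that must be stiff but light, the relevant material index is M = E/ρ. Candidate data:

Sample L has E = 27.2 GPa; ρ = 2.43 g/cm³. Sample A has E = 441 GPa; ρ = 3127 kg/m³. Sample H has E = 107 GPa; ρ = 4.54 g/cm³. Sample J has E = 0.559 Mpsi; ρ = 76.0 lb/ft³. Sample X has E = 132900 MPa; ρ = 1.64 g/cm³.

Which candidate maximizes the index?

sample A

Convert each candidate to consistent units, then evaluate M:
  sample L: E = 27.20 GPa, ρ = 2430 kg/m³
  sample A: E = 441.0 GPa, ρ = 3127 kg/m³
  sample H: E = 107.0 GPa, ρ = 4540 kg/m³
  sample J: E = 3.854 GPa, ρ = 1217 kg/m³
  sample X: E = 132.9 GPa, ρ = 1640 kg/m³
  sample A: M = 141 MN·m/kg
  sample X: M = 81.0 MN·m/kg
  sample H: M = 23.6 MN·m/kg
  sample L: M = 11.2 MN·m/kg
  sample J: M = 3.17 MN·m/kg
Highest index: sample A.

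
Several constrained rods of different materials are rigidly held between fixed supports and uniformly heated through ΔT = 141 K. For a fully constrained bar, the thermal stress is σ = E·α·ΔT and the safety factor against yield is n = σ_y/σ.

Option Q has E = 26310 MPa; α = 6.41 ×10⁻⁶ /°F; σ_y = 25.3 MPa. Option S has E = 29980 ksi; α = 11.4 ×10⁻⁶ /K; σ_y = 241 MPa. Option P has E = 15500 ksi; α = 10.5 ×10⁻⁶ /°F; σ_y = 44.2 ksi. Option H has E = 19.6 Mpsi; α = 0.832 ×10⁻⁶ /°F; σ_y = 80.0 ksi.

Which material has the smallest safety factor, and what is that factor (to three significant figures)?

With everything in SI (GPa, ×10⁻⁶/K, MPa):
  option Q: E = 26.31, α = 11.5, σ_y = 25.30 → σ = 42.8 MPa, n = 0.591
  option S: E = 206.7, α = 11.4, σ_y = 241.0 → σ = 332 MPa, n = 0.725
  option P: E = 106.9, α = 18.9, σ_y = 304.7 → σ = 285 MPa, n = 1.07
  option H: E = 135.1, α = 1.50, σ_y = 551.6 → σ = 28.5 MPa, n = 19.3
The minimum is option Q at n = 0.591.

option Q, n = 0.591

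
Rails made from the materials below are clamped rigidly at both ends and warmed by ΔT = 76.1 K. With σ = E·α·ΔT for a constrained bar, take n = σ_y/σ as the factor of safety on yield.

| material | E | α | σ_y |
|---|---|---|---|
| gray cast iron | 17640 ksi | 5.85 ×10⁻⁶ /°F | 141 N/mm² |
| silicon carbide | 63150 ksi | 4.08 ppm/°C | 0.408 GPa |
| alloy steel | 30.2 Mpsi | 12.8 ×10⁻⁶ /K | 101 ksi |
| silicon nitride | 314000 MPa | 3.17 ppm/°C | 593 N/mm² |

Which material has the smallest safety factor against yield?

gray cast iron

Converting E to GPa, α to ×10⁻⁶/K, σ_y to MPa, then σ and n for each:
  gray cast iron: E = 121.6, α = 10.5, σ_y = 141.0 → σ = 97.5 MPa, n = 1.45
  silicon carbide: E = 435.4, α = 4.08, σ_y = 408.0 → σ = 135 MPa, n = 3.02
  alloy steel: E = 208.2, α = 12.8, σ_y = 696.4 → σ = 203 MPa, n = 3.43
  silicon nitride: E = 314.0, α = 3.17, σ_y = 593.0 → σ = 75.7 MPa, n = 7.83
Smallest n: gray cast iron with n = 1.45.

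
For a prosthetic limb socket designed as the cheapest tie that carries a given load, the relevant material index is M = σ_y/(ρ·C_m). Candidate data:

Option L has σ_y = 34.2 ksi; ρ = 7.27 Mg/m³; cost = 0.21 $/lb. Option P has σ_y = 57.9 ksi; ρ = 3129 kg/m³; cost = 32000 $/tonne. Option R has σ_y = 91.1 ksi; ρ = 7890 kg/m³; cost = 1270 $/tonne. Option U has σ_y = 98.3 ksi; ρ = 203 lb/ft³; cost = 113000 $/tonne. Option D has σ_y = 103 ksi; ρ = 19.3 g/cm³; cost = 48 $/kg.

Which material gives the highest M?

Putting every candidate on a common basis:
  option L: σ_y = 235.8 MPa, ρ = 7270 kg/m³, cost = 0.4630 $/kg
  option P: σ_y = 399.2 MPa, ρ = 3129 kg/m³, cost = 32.00 $/kg
  option R: σ_y = 628.1 MPa, ρ = 7890 kg/m³, cost = 1.270 $/kg
  option U: σ_y = 677.8 MPa, ρ = 3252 kg/m³, cost = 113.0 $/kg
  option D: σ_y = 710.2 MPa, ρ = 19300 kg/m³, cost = 48.00 $/kg
  option L: M = 70.1 kN·m per $
  option R: M = 62.7 kN·m per $
  option P: M = 3.99 kN·m per $
  option U: M = 1.84 kN·m per $
  option D: M = 0.767 kN·m per $
Option L ranks first.

option L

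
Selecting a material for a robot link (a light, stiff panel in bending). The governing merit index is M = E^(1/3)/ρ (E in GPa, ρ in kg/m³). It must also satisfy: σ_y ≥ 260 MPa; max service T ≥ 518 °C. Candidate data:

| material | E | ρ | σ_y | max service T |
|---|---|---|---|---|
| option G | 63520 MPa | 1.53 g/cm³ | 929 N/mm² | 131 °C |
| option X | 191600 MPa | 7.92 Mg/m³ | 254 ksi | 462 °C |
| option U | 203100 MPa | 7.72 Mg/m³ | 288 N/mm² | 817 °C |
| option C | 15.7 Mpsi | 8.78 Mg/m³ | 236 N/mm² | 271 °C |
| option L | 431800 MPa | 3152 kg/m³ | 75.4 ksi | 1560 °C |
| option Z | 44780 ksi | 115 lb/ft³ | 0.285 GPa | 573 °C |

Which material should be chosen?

option Z

Screen on constraints: σ_y ≥ 260 MPa; max service T ≥ 518 °C. Survivors: option U, option L, option Z.
Convert each candidate to consistent units, then evaluate M:
  option U: E = 203.1 GPa, ρ = 7720 kg/m³
  option L: E = 431.8 GPa, ρ = 3152 kg/m³
  option Z: E = 308.7 GPa, ρ = 1842 kg/m³
  option Z: M = 3.67×10⁻³
  option L: M = 2.40×10⁻³
  option U: M = 0.761×10⁻³
Option Z has the largest M.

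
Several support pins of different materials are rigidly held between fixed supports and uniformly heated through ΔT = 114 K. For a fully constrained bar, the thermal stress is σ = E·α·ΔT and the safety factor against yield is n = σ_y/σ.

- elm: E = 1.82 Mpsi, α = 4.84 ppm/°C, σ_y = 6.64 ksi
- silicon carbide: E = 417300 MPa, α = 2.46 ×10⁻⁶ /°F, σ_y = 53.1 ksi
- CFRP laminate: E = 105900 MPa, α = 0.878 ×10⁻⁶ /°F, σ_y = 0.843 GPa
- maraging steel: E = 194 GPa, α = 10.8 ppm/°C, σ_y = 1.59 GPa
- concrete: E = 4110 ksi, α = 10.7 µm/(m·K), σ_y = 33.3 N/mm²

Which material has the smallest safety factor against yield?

Converting E to GPa, α to ×10⁻⁶/K, σ_y to MPa, then σ and n for each:
  elm: E = 12.55, α = 4.84, σ_y = 45.78 → σ = 6.92 MPa, n = 6.61
  silicon carbide: E = 417.3, α = 4.43, σ_y = 366.1 → σ = 211 MPa, n = 1.74
  CFRP laminate: E = 105.9, α = 1.58, σ_y = 843.0 → σ = 19.1 MPa, n = 44.2
  maraging steel: E = 194.0, α = 10.8, σ_y = 1590 → σ = 239 MPa, n = 6.66
  concrete: E = 28.34, α = 10.7, σ_y = 33.30 → σ = 34.6 MPa, n = 0.963
Concrete has the lowest safety factor, n = 0.963.

concrete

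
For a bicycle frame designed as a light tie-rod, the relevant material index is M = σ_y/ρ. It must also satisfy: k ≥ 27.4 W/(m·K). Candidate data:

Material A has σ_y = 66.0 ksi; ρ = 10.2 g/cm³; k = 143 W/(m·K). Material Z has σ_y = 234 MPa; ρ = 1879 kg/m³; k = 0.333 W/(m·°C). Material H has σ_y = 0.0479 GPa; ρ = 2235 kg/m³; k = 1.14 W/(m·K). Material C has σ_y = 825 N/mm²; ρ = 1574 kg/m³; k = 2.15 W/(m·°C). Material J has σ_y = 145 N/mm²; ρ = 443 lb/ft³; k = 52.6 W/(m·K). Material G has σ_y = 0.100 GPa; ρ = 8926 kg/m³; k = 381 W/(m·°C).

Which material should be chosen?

material A

Screen on constraints: k ≥ 27.4 W/(m·K). Survivors: material A, material J, material G.
After converting to SI:
  material A: σ_y = 455.1 MPa, ρ = 10200 kg/m³
  material J: σ_y = 145.0 MPa, ρ = 7096 kg/m³
  material G: σ_y = 100.0 MPa, ρ = 8926 kg/m³
  material A: M = 44.6 kN·m/kg
  material J: M = 20.4 kN·m/kg
  material G: M = 11.2 kN·m/kg
Material A ranks first.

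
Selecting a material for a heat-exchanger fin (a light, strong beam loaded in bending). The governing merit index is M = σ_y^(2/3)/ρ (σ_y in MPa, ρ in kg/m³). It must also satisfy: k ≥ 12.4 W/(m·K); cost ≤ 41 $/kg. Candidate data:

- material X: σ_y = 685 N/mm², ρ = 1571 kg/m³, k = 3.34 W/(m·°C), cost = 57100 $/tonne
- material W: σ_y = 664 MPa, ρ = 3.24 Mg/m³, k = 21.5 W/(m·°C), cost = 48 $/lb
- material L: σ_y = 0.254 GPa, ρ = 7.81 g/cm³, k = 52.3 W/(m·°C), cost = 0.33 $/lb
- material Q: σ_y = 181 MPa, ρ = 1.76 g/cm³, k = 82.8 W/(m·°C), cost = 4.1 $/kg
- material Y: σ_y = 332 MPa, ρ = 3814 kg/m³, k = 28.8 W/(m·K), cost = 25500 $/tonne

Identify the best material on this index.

material Q

Screen on constraints: k ≥ 12.4 W/(m·K); cost ≤ 41 $/kg. Survivors: material L, material Q, material Y.
Convert each candidate to consistent units, then evaluate M:
  material L: σ_y = 254.0 MPa, ρ = 7810 kg/m³
  material Q: σ_y = 181.0 MPa, ρ = 1760 kg/m³
  material Y: σ_y = 332.0 MPa, ρ = 3814 kg/m³
  material Q: M = 18.2×10⁻³
  material Y: M = 12.6×10⁻³
  material L: M = 5.14×10⁻³
The maximum is for material Q.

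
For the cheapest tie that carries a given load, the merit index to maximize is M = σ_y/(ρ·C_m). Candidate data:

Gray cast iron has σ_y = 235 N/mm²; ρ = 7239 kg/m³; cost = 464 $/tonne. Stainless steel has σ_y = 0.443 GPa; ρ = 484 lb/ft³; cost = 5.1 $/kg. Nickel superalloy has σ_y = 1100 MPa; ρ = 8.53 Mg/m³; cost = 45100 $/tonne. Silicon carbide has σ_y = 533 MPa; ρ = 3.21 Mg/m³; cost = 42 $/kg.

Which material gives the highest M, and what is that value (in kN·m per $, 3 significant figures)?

In SI units:
  gray cast iron: σ_y = 235.0 MPa, ρ = 7239 kg/m³, cost = 0.4640 $/kg
  stainless steel: σ_y = 443.0 MPa, ρ = 7753 kg/m³, cost = 5.100 $/kg
  nickel superalloy: σ_y = 1100 MPa, ρ = 8530 kg/m³, cost = 45.10 $/kg
  silicon carbide: σ_y = 533.0 MPa, ρ = 3210 kg/m³, cost = 42.00 $/kg
  gray cast iron: M = 70.0 kN·m per $
  stainless steel: M = 11.2 kN·m per $
  silicon carbide: M = 3.95 kN·m per $
  nickel superalloy: M = 2.86 kN·m per $
The maximum is for gray cast iron.

gray cast iron, M = 70.0 kN·m per $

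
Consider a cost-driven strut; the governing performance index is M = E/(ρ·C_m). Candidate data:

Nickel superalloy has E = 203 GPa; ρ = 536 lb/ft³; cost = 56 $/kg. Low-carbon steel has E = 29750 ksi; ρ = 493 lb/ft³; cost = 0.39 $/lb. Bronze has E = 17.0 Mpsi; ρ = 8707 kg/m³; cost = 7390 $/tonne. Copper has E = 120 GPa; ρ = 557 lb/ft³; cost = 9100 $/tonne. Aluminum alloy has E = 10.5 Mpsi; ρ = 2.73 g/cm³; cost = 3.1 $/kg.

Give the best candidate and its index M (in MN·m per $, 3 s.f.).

low-carbon steel, M = 30.2 MN·m per $

Putting every candidate on a common basis:
  nickel superalloy: E = 203.0 GPa, ρ = 8586 kg/m³, cost = 56.00 $/kg
  low-carbon steel: E = 205.1 GPa, ρ = 7897 kg/m³, cost = 0.8598 $/kg
  bronze: E = 117.2 GPa, ρ = 8707 kg/m³, cost = 7.390 $/kg
  copper: E = 120.0 GPa, ρ = 8922 kg/m³, cost = 9.100 $/kg
  aluminum alloy: E = 72.39 GPa, ρ = 2730 kg/m³, cost = 3.100 $/kg
  low-carbon steel: M = 30.2 MN·m per $
  aluminum alloy: M = 8.55 MN·m per $
  bronze: M = 1.82 MN·m per $
  copper: M = 1.48 MN·m per $
  nickel superalloy: M = 0.422 MN·m per $
The maximum is for low-carbon steel.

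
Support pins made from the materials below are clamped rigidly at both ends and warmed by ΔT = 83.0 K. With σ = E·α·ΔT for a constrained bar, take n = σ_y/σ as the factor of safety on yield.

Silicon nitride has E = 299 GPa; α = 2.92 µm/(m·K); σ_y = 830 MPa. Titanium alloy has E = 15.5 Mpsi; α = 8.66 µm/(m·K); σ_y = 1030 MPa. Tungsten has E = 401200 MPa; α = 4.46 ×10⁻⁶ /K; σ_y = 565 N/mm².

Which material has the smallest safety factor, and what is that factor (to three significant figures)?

tungsten, n = 3.80

In consistent units (E in GPa, α in ×10⁻⁶/K, σ_y in MPa):
  silicon nitride: E = 299.0, α = 2.92, σ_y = 830.0 → σ = 72.5 MPa, n = 11.5
  titanium alloy: E = 106.9, α = 8.66, σ_y = 1030 → σ = 76.8 MPa, n = 13.4
  tungsten: E = 401.2, α = 4.46, σ_y = 565.0 → σ = 149 MPa, n = 3.80
Smallest n: tungsten with n = 3.80.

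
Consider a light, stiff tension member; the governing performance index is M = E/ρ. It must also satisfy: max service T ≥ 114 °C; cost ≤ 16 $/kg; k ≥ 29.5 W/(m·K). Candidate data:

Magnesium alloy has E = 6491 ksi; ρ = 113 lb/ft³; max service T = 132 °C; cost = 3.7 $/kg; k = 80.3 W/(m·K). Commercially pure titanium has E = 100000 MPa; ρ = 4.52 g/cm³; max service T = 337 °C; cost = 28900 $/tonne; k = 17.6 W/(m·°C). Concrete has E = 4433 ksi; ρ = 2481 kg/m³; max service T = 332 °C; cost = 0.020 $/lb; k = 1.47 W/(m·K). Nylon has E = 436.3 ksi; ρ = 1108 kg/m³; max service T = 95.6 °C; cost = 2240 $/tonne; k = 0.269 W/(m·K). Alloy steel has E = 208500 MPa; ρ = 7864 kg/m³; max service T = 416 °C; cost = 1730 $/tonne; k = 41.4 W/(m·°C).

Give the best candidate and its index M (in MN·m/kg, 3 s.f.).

Screen on constraints: max service T ≥ 114 °C; cost ≤ 16 $/kg; k ≥ 29.5 W/(m·K). Survivors: magnesium alloy, alloy steel.
In SI units:
  magnesium alloy: E = 44.75 GPa, ρ = 1810 kg/m³
  alloy steel: E = 208.5 GPa, ρ = 7864 kg/m³
  alloy steel: M = 26.5 MN·m/kg
  magnesium alloy: M = 24.7 MN·m/kg
Alloy steel ranks first.

alloy steel, M = 26.5 MN·m/kg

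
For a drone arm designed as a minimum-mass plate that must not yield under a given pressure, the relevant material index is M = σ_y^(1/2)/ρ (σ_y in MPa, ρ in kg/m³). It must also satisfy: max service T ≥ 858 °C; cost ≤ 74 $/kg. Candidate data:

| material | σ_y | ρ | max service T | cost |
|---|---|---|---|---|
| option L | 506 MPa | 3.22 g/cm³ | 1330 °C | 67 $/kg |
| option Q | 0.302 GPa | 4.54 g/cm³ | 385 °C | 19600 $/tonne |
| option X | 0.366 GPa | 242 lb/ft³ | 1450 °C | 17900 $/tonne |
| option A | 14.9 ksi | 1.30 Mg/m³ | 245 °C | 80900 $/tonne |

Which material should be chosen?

option L

Screen on constraints: max service T ≥ 858 °C; cost ≤ 74 $/kg. Survivors: option L, option X.
Putting every candidate on a common basis:
  option L: σ_y = 506.0 MPa, ρ = 3220 kg/m³
  option X: σ_y = 366.0 MPa, ρ = 3876 kg/m³
  option L: M = 6.99×10⁻³
  option X: M = 4.94×10⁻³
Highest index: option L.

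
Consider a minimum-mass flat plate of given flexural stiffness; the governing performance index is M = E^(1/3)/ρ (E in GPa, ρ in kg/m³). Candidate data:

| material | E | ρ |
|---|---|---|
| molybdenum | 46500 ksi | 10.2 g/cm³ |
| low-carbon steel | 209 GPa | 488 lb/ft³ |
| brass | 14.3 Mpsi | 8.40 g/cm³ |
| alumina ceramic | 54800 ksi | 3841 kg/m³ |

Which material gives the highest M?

After converting to SI:
  molybdenum: E = 320.6 GPa, ρ = 10200 kg/m³
  low-carbon steel: E = 209.0 GPa, ρ = 7817 kg/m³
  brass: E = 98.60 GPa, ρ = 8400 kg/m³
  alumina ceramic: E = 377.8 GPa, ρ = 3841 kg/m³
  alumina ceramic: M = 1.88×10⁻³
  low-carbon steel: M = 0.759×10⁻³
  molybdenum: M = 0.671×10⁻³
  brass: M = 0.550×10⁻³
The maximum is for alumina ceramic.

alumina ceramic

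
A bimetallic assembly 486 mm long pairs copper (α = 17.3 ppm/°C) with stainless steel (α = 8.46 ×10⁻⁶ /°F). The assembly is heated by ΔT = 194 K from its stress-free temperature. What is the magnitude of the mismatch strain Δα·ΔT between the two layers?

4.02×10⁻⁴

stainless steel: α = 8.46×10⁻⁶/°F × 9/5 = 15.2×10⁻⁶/K.
Δα = |17.3 − 15.2|×10⁻⁶/K = 2.07×10⁻⁶/K.
Mismatch strain = Δα·ΔT = 2.07×10⁻⁶ × 194.0 = 4.02×10⁻⁴.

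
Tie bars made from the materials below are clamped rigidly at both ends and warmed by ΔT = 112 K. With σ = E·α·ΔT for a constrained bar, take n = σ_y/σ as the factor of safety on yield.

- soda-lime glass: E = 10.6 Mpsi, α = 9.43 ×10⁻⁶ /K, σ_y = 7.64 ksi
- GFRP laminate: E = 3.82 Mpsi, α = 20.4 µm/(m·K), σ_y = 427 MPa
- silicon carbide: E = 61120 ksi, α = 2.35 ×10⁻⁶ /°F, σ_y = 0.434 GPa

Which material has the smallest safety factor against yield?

Per material, after unit conversion:
  soda-lime glass: E = 73.08, α = 9.43, σ_y = 52.68 → σ = 77.2 MPa, n = 0.682
  GFRP laminate: E = 26.34, α = 20.4, σ_y = 427.0 → σ = 60.2 MPa, n = 7.10
  silicon carbide: E = 421.4, α = 4.23, σ_y = 434.0 → σ = 200 MPa, n = 2.17
The minimum is soda-lime glass at n = 0.682.

soda-lime glass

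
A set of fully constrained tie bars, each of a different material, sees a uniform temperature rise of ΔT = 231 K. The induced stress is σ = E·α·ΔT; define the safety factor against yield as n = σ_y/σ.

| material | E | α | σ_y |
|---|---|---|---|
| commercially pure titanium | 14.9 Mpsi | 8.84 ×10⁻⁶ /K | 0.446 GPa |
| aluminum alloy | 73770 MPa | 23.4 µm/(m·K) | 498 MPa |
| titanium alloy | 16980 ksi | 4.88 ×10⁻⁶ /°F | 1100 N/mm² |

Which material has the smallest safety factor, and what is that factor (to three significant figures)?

With everything in SI (GPa, ×10⁻⁶/K, MPa):
  commercially pure titanium: E = 102.7, α = 8.84, σ_y = 446.0 → σ = 210 MPa, n = 2.13
  aluminum alloy: E = 73.77, α = 23.4, σ_y = 498.0 → σ = 399 MPa, n = 1.25
  titanium alloy: E = 117.1, α = 8.78, σ_y = 1100 → σ = 238 MPa, n = 4.63
The minimum is aluminum alloy at n = 1.25.

aluminum alloy, n = 1.25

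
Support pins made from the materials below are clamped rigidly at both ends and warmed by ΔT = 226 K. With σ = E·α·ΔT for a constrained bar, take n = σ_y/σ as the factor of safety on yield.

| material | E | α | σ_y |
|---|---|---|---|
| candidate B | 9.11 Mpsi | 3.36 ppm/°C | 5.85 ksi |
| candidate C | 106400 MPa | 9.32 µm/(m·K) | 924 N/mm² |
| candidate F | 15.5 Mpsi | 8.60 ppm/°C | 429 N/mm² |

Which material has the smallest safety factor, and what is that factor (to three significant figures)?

In consistent units (E in GPa, α in ×10⁻⁶/K, σ_y in MPa):
  candidate B: E = 62.81, α = 3.36, σ_y = 40.33 → σ = 47.7 MPa, n = 0.846
  candidate C: E = 106.4, α = 9.32, σ_y = 924.0 → σ = 224 MPa, n = 4.12
  candidate F: E = 106.9, α = 8.60, σ_y = 429.0 → σ = 208 MPa, n = 2.07
The minimum is candidate B at n = 0.846.

candidate B, n = 0.846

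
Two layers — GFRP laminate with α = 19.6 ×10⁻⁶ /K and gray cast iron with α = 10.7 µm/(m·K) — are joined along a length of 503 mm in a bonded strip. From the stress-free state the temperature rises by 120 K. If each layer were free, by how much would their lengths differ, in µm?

Δα = |19.6 − 10.7|×10⁻⁶/K = 8.90×10⁻⁶/K.
ΔL_mismatch = Δα·L·ΔT = 8.90×10⁻⁶ × 503.0 mm × 120.0 K = 537 µm.

537 µm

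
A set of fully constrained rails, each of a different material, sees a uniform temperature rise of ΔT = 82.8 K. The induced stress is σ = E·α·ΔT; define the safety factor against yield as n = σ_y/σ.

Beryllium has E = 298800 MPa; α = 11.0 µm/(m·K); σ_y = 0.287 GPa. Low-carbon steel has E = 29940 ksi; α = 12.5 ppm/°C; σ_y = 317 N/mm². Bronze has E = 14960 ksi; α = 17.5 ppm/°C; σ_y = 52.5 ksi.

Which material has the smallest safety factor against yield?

Per material, after unit conversion:
  beryllium: E = 298.8, α = 11.0, σ_y = 287.0 → σ = 272 MPa, n = 1.05
  low-carbon steel: E = 206.4, α = 12.5, σ_y = 317.0 → σ = 214 MPa, n = 1.48
  bronze: E = 103.1, α = 17.5, σ_y = 362.0 → σ = 149 MPa, n = 2.42
Smallest n: beryllium with n = 1.05.

beryllium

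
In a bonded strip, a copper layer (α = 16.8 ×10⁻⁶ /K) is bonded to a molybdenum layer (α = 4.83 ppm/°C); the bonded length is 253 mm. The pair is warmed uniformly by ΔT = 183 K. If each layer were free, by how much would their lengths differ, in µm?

Δα = |16.8 − 4.83|×10⁻⁶/K = 12.0×10⁻⁶/K.
ΔL_mismatch = Δα·L·ΔT = 12.0×10⁻⁶ × 253.0 mm × 183.0 K = 554 µm.

554 µm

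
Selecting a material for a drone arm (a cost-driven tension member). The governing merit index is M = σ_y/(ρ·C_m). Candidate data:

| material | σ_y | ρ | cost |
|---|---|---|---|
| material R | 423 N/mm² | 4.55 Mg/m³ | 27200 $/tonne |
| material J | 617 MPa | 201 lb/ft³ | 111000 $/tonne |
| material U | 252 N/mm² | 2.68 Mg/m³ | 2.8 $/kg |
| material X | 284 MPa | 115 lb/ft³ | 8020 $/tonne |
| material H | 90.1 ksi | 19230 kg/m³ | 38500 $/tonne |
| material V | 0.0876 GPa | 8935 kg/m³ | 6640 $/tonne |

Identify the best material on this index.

material U

Normalizing units and computing the index:
  material R: σ_y = 423.0 MPa, ρ = 4550 kg/m³, cost = 27.20 $/kg
  material J: σ_y = 617.0 MPa, ρ = 3220 kg/m³, cost = 111.0 $/kg
  material U: σ_y = 252.0 MPa, ρ = 2680 kg/m³, cost = 2.800 $/kg
  material X: σ_y = 284.0 MPa, ρ = 1842 kg/m³, cost = 8.020 $/kg
  material H: σ_y = 621.2 MPa, ρ = 19230 kg/m³, cost = 38.50 $/kg
  material V: σ_y = 87.60 MPa, ρ = 8935 kg/m³, cost = 6.640 $/kg
  material U: M = 33.6 kN·m per $
  material X: M = 19.2 kN·m per $
  material R: M = 3.42 kN·m per $
  material J: M = 1.73 kN·m per $
  material V: M = 1.48 kN·m per $
  material H: M = 0.839 kN·m per $
The maximum is for material U.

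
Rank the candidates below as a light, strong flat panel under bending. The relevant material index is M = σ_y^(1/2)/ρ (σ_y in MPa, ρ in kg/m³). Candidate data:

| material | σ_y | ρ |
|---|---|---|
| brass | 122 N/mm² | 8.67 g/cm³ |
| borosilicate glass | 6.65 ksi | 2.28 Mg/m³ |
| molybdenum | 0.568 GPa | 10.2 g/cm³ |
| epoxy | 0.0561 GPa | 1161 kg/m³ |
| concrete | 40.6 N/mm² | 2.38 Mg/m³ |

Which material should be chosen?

Convert each candidate to consistent units, then evaluate M:
  brass: σ_y = 122.0 MPa, ρ = 8670 kg/m³
  borosilicate glass: σ_y = 45.85 MPa, ρ = 2280 kg/m³
  molybdenum: σ_y = 568.0 MPa, ρ = 10200 kg/m³
  epoxy: σ_y = 56.10 MPa, ρ = 1161 kg/m³
  concrete: σ_y = 40.60 MPa, ρ = 2380 kg/m³
  epoxy: M = 6.45×10⁻³
  borosilicate glass: M = 2.97×10⁻³
  concrete: M = 2.68×10⁻³
  molybdenum: M = 2.34×10⁻³
  brass: M = 1.27×10⁻³
Epoxy has the largest M.

epoxy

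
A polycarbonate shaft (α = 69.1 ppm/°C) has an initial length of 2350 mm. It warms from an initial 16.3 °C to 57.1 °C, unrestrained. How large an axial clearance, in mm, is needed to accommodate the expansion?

ΔT = 57.1 − 16.3 = 40.80 K.
ΔL = α·L₀·ΔT = 69.1×10⁻⁶ × 2350 mm × 40.80 K = 6.63 mm.

6.63 mm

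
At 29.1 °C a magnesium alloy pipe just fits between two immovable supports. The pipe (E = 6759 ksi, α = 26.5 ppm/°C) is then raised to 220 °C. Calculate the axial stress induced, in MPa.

236 MPa

E = 6759 ksi = 46.60 GPa.
ΔT = 190.9 K. Constrained thermal stress σ = E·α·ΔT = 46.60×10³ MPa × 26.5×10⁻⁶ × 190.9 = 236 MPa (compressive).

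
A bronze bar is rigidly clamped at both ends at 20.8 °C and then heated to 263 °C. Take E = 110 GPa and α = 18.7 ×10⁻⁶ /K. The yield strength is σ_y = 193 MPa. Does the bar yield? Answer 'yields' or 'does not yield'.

yields

ΔT = 242.2 K. Constrained thermal stress σ = E·α·ΔT = 110.0×10³ MPa × 18.7×10⁻⁶ × 242.2 = 498 MPa (compressive).
Compare to σ_y = 193 MPa: σ ≥ σ_y, so it yields.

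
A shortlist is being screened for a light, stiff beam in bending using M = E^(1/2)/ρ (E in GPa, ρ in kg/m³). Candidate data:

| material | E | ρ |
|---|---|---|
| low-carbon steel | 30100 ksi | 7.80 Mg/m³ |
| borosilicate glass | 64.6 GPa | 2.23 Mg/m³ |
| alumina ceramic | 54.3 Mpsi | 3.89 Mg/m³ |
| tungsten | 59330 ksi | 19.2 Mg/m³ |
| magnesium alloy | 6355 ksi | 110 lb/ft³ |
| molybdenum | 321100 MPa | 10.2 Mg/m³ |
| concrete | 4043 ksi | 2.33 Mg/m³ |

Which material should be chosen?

alumina ceramic

In SI units:
  low-carbon steel: E = 207.5 GPa, ρ = 7800 kg/m³
  borosilicate glass: E = 64.60 GPa, ρ = 2230 kg/m³
  alumina ceramic: E = 374.4 GPa, ρ = 3890 kg/m³
  tungsten: E = 409.1 GPa, ρ = 19200 kg/m³
  magnesium alloy: E = 43.82 GPa, ρ = 1762 kg/m³
  molybdenum: E = 321.1 GPa, ρ = 10200 kg/m³
  concrete: E = 27.88 GPa, ρ = 2330 kg/m³
  alumina ceramic: M = 4.97×10⁻³
  magnesium alloy: M = 3.76×10⁻³
  borosilicate glass: M = 3.60×10⁻³
  concrete: M = 2.27×10⁻³
  low-carbon steel: M = 1.85×10⁻³
  molybdenum: M = 1.76×10⁻³
  tungsten: M = 1.05×10⁻³
The maximum is for alumina ceramic.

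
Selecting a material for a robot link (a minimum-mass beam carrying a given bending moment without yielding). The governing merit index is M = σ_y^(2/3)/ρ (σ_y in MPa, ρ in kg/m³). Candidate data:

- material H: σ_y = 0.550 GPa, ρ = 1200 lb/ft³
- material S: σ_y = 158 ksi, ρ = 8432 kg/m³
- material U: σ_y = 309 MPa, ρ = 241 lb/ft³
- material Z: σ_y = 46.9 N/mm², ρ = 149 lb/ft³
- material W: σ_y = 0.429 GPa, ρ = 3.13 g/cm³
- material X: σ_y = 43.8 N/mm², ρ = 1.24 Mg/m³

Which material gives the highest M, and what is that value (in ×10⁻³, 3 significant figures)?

Normalizing units and computing the index:
  material H: σ_y = 550.0 MPa, ρ = 19220 kg/m³
  material S: σ_y = 1089 MPa, ρ = 8432 kg/m³
  material U: σ_y = 309.0 MPa, ρ = 3860 kg/m³
  material Z: σ_y = 46.90 MPa, ρ = 2387 kg/m³
  material W: σ_y = 429.0 MPa, ρ = 3130 kg/m³
  material X: σ_y = 43.80 MPa, ρ = 1240 kg/m³
  material W: M = 18.2×10⁻³
  material S: M = 12.6×10⁻³
  material U: M = 11.8×10⁻³
  material X: M = 10.0×10⁻³
  material Z: M = 5.45×10⁻³
  material H: M = 3.49×10⁻³
Material W ranks first.

material W, M = 18.2×10⁻³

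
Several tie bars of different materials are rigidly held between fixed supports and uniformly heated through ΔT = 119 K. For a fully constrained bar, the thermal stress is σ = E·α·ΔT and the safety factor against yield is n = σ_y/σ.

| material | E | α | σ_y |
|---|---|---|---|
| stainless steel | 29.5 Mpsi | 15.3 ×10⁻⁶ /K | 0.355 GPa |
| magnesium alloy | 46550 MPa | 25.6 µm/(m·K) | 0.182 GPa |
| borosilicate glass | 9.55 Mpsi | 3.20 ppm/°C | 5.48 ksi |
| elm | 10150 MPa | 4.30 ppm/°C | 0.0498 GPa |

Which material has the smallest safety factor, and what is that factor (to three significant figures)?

Converting E to GPa, α to ×10⁻⁶/K, σ_y to MPa, then σ and n for each:
  stainless steel: E = 203.4, α = 15.3, σ_y = 355.0 → σ = 370 MPa, n = 0.959
  magnesium alloy: E = 46.55, α = 25.6, σ_y = 182.0 → σ = 142 MPa, n = 1.28
  borosilicate glass: E = 65.84, α = 3.20, σ_y = 37.78 → σ = 25.1 MPa, n = 1.51
  elm: E = 10.15, α = 4.30, σ_y = 49.80 → σ = 5.19 MPa, n = 9.59
Stainless steel has the lowest safety factor, n = 0.959.

stainless steel, n = 0.959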